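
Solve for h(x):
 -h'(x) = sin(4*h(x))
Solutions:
 h(x) = -acos((-C1 - exp(8*x))/(C1 - exp(8*x)))/4 + pi/2
 h(x) = acos((-C1 - exp(8*x))/(C1 - exp(8*x)))/4


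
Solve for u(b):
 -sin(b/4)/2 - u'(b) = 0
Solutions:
 u(b) = C1 + 2*cos(b/4)


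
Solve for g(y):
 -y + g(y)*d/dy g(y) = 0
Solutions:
 g(y) = -sqrt(C1 + y^2)
 g(y) = sqrt(C1 + y^2)


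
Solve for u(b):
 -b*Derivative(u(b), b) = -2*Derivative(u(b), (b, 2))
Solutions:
 u(b) = C1 + C2*erfi(b/2)


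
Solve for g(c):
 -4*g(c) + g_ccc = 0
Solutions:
 g(c) = C3*exp(2^(2/3)*c) + (C1*sin(2^(2/3)*sqrt(3)*c/2) + C2*cos(2^(2/3)*sqrt(3)*c/2))*exp(-2^(2/3)*c/2)


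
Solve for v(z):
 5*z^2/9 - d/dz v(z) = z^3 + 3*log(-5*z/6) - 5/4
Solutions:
 v(z) = C1 - z^4/4 + 5*z^3/27 - 3*z*log(-z) + z*(-3*log(5) + 17/4 + 3*log(6))


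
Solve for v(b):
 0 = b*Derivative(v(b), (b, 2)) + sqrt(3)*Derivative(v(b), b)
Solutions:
 v(b) = C1 + C2*b^(1 - sqrt(3))


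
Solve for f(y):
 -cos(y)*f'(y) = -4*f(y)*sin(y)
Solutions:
 f(y) = C1/cos(y)^4


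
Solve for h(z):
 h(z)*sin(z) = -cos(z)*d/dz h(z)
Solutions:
 h(z) = C1*cos(z)


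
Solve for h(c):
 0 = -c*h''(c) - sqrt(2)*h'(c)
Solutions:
 h(c) = C1 + C2*c^(1 - sqrt(2))


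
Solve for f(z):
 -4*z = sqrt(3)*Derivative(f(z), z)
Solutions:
 f(z) = C1 - 2*sqrt(3)*z^2/3


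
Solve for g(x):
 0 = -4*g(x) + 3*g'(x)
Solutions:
 g(x) = C1*exp(4*x/3)


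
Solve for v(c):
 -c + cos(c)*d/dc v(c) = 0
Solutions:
 v(c) = C1 + Integral(c/cos(c), c)


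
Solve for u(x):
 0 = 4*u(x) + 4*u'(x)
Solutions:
 u(x) = C1*exp(-x)


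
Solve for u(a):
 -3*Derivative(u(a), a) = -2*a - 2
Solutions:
 u(a) = C1 + a^2/3 + 2*a/3


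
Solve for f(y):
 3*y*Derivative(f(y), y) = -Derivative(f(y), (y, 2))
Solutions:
 f(y) = C1 + C2*erf(sqrt(6)*y/2)


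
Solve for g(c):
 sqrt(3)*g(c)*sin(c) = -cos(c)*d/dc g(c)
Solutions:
 g(c) = C1*cos(c)^(sqrt(3))


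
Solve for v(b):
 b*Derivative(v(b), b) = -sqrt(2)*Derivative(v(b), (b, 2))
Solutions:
 v(b) = C1 + C2*erf(2^(1/4)*b/2)


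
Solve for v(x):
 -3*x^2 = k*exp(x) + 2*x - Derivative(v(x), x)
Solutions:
 v(x) = C1 + k*exp(x) + x^3 + x^2


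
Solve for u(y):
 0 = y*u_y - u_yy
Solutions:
 u(y) = C1 + C2*erfi(sqrt(2)*y/2)


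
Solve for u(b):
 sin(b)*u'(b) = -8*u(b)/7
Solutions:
 u(b) = C1*(cos(b) + 1)^(4/7)/(cos(b) - 1)^(4/7)


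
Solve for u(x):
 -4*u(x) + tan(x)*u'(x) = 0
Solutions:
 u(x) = C1*sin(x)^4


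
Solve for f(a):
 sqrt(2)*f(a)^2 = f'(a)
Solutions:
 f(a) = -1/(C1 + sqrt(2)*a)


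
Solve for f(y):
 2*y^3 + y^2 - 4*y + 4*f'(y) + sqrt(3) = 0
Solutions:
 f(y) = C1 - y^4/8 - y^3/12 + y^2/2 - sqrt(3)*y/4


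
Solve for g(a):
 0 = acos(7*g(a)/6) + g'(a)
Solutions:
 Integral(1/acos(7*_y/6), (_y, g(a))) = C1 - a


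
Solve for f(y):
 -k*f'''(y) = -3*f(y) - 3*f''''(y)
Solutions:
 f(y) = C1*exp(y*(k - sqrt(k^2 + 6*12^(1/3)*(k^2 + sqrt(k^4 - 768))^(1/3) + 48*18^(1/3)/(k^2 + sqrt(k^4 - 768))^(1/3)) - sqrt(2)*sqrt(-k^3/sqrt(k^2 + 6*12^(1/3)*(k^2 + sqrt(k^4 - 768))^(1/3) + 48*18^(1/3)/(k^2 + sqrt(k^4 - 768))^(1/3)) + k^2 - 3*12^(1/3)*(k^2 + sqrt(k^4 - 768))^(1/3) - 24*18^(1/3)/(k^2 + sqrt(k^4 - 768))^(1/3)))/12) + C2*exp(y*(k - sqrt(k^2 + 6*12^(1/3)*(k^2 + sqrt(k^4 - 768))^(1/3) + 48*18^(1/3)/(k^2 + sqrt(k^4 - 768))^(1/3)) + sqrt(2)*sqrt(-k^3/sqrt(k^2 + 6*12^(1/3)*(k^2 + sqrt(k^4 - 768))^(1/3) + 48*18^(1/3)/(k^2 + sqrt(k^4 - 768))^(1/3)) + k^2 - 3*12^(1/3)*(k^2 + sqrt(k^4 - 768))^(1/3) - 24*18^(1/3)/(k^2 + sqrt(k^4 - 768))^(1/3)))/12) + C3*exp(y*(k + sqrt(k^2 + 6*12^(1/3)*(k^2 + sqrt(k^4 - 768))^(1/3) + 48*18^(1/3)/(k^2 + sqrt(k^4 - 768))^(1/3)) - sqrt(2)*sqrt(k^3/sqrt(k^2 + 6*12^(1/3)*(k^2 + sqrt(k^4 - 768))^(1/3) + 48*18^(1/3)/(k^2 + sqrt(k^4 - 768))^(1/3)) + k^2 - 3*12^(1/3)*(k^2 + sqrt(k^4 - 768))^(1/3) - 24*18^(1/3)/(k^2 + sqrt(k^4 - 768))^(1/3)))/12) + C4*exp(y*(k + sqrt(k^2 + 6*12^(1/3)*(k^2 + sqrt(k^4 - 768))^(1/3) + 48*18^(1/3)/(k^2 + sqrt(k^4 - 768))^(1/3)) + sqrt(2)*sqrt(k^3/sqrt(k^2 + 6*12^(1/3)*(k^2 + sqrt(k^4 - 768))^(1/3) + 48*18^(1/3)/(k^2 + sqrt(k^4 - 768))^(1/3)) + k^2 - 3*12^(1/3)*(k^2 + sqrt(k^4 - 768))^(1/3) - 24*18^(1/3)/(k^2 + sqrt(k^4 - 768))^(1/3)))/12)


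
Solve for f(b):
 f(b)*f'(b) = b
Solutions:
 f(b) = -sqrt(C1 + b^2)
 f(b) = sqrt(C1 + b^2)


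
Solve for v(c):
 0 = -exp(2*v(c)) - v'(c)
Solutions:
 v(c) = log(-sqrt(-1/(C1 - c))) - log(2)/2
 v(c) = log(-1/(C1 - c))/2 - log(2)/2


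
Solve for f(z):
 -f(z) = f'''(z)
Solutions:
 f(z) = C3*exp(-z) + (C1*sin(sqrt(3)*z/2) + C2*cos(sqrt(3)*z/2))*exp(z/2)


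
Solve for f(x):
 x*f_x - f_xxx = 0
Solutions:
 f(x) = C1 + Integral(C2*airyai(x) + C3*airybi(x), x)


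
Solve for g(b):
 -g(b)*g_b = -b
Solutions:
 g(b) = -sqrt(C1 + b^2)
 g(b) = sqrt(C1 + b^2)


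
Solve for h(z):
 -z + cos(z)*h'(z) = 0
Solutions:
 h(z) = C1 + Integral(z/cos(z), z)


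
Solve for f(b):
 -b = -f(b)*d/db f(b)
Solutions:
 f(b) = -sqrt(C1 + b^2)
 f(b) = sqrt(C1 + b^2)


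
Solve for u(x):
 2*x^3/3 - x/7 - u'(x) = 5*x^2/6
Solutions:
 u(x) = C1 + x^4/6 - 5*x^3/18 - x^2/14


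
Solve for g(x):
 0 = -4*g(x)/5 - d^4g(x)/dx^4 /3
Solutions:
 g(x) = (C1*sin(3^(1/4)*5^(3/4)*x/5) + C2*cos(3^(1/4)*5^(3/4)*x/5))*exp(-3^(1/4)*5^(3/4)*x/5) + (C3*sin(3^(1/4)*5^(3/4)*x/5) + C4*cos(3^(1/4)*5^(3/4)*x/5))*exp(3^(1/4)*5^(3/4)*x/5)


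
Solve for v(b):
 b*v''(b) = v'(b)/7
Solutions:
 v(b) = C1 + C2*b^(8/7)


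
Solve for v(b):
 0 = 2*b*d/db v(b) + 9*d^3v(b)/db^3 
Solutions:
 v(b) = C1 + Integral(C2*airyai(-6^(1/3)*b/3) + C3*airybi(-6^(1/3)*b/3), b)


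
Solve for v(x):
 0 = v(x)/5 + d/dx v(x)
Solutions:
 v(x) = C1*exp(-x/5)


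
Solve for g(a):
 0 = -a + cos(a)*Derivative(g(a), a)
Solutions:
 g(a) = C1 + Integral(a/cos(a), a)


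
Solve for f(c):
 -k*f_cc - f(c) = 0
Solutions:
 f(c) = C1*exp(-c*sqrt(-1/k)) + C2*exp(c*sqrt(-1/k))


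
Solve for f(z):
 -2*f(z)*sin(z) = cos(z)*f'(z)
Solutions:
 f(z) = C1*cos(z)^2


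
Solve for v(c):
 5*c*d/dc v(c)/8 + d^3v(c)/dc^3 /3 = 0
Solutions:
 v(c) = C1 + Integral(C2*airyai(-15^(1/3)*c/2) + C3*airybi(-15^(1/3)*c/2), c)


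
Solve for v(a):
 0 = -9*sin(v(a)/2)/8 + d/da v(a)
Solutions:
 -9*a/8 + log(cos(v(a)/2) - 1) - log(cos(v(a)/2) + 1) = C1


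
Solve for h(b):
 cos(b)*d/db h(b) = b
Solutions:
 h(b) = C1 + Integral(b/cos(b), b)


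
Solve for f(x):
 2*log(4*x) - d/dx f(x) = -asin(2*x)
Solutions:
 f(x) = C1 + 2*x*log(x) + x*asin(2*x) - 2*x + 4*x*log(2) + sqrt(1 - 4*x^2)/2


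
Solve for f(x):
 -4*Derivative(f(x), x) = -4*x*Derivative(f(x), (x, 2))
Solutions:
 f(x) = C1 + C2*x^2


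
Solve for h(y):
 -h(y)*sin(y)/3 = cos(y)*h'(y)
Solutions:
 h(y) = C1*cos(y)^(1/3)


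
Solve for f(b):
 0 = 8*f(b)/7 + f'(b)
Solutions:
 f(b) = C1*exp(-8*b/7)


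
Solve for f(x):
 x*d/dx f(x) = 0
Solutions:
 f(x) = C1


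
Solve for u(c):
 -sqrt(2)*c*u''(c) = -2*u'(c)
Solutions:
 u(c) = C1 + C2*c^(1 + sqrt(2))


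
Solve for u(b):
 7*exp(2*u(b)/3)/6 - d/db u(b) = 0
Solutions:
 u(b) = 3*log(-sqrt(-1/(C1 + 7*b))) + 3*log(3)
 u(b) = 3*log(-1/(C1 + 7*b))/2 + 3*log(3)


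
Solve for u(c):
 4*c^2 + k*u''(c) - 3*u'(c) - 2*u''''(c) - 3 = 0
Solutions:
 u(c) = C1 + C2*exp(c*(-2*k/((-6^(1/3) + 2^(1/3)*3^(5/6)*I)*(sqrt(3)*sqrt(243 - 2*k^3) + 27)^(1/3)) + 6^(1/3)*(sqrt(3)*sqrt(243 - 2*k^3) + 27)^(1/3)/12 - 2^(1/3)*3^(5/6)*I*(sqrt(3)*sqrt(243 - 2*k^3) + 27)^(1/3)/12)) + C3*exp(c*(2*k/((6^(1/3) + 2^(1/3)*3^(5/6)*I)*(sqrt(3)*sqrt(243 - 2*k^3) + 27)^(1/3)) + 6^(1/3)*(sqrt(3)*sqrt(243 - 2*k^3) + 27)^(1/3)/12 + 2^(1/3)*3^(5/6)*I*(sqrt(3)*sqrt(243 - 2*k^3) + 27)^(1/3)/12)) + C4*exp(-6^(1/3)*c*(6^(1/3)*k/(sqrt(3)*sqrt(243 - 2*k^3) + 27)^(1/3) + (sqrt(3)*sqrt(243 - 2*k^3) + 27)^(1/3))/6) + 4*c^3/9 + 4*c^2*k/9 + 8*c*k^2/27 - c


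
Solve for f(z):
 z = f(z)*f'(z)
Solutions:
 f(z) = -sqrt(C1 + z^2)
 f(z) = sqrt(C1 + z^2)


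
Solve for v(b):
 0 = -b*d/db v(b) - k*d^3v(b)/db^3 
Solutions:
 v(b) = C1 + Integral(C2*airyai(b*(-1/k)^(1/3)) + C3*airybi(b*(-1/k)^(1/3)), b)


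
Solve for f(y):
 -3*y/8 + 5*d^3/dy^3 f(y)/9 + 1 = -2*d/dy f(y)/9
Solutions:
 f(y) = C1 + C2*sin(sqrt(10)*y/5) + C3*cos(sqrt(10)*y/5) + 27*y^2/32 - 9*y/2


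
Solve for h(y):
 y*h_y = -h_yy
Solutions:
 h(y) = C1 + C2*erf(sqrt(2)*y/2)


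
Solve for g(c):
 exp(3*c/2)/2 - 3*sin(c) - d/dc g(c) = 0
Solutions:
 g(c) = C1 + exp(3*c/2)/3 + 3*cos(c)


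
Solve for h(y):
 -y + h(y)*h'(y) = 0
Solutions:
 h(y) = -sqrt(C1 + y^2)
 h(y) = sqrt(C1 + y^2)


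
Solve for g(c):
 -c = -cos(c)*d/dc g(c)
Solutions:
 g(c) = C1 + Integral(c/cos(c), c)


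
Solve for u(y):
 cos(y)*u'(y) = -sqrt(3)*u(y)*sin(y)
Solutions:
 u(y) = C1*cos(y)^(sqrt(3))


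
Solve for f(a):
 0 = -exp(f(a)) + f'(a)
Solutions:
 f(a) = log(-1/(C1 + a))


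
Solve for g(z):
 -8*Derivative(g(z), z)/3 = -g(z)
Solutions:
 g(z) = C1*exp(3*z/8)


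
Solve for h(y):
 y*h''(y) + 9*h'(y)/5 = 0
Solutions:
 h(y) = C1 + C2/y^(4/5)


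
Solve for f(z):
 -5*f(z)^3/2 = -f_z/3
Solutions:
 f(z) = -sqrt(-1/(C1 + 15*z))
 f(z) = sqrt(-1/(C1 + 15*z))


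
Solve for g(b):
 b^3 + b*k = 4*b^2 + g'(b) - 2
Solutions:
 g(b) = C1 + b^4/4 - 4*b^3/3 + b^2*k/2 + 2*b


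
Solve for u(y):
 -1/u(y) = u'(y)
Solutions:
 u(y) = -sqrt(C1 - 2*y)
 u(y) = sqrt(C1 - 2*y)


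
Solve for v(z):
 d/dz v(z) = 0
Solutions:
 v(z) = C1


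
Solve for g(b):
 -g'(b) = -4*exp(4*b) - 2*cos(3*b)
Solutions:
 g(b) = C1 + exp(4*b) + 2*sin(3*b)/3


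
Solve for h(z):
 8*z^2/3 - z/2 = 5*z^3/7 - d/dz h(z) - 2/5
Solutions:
 h(z) = C1 + 5*z^4/28 - 8*z^3/9 + z^2/4 - 2*z/5


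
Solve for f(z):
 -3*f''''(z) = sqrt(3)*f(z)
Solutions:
 f(z) = (C1*sin(sqrt(2)*3^(7/8)*z/6) + C2*cos(sqrt(2)*3^(7/8)*z/6))*exp(-sqrt(2)*3^(7/8)*z/6) + (C3*sin(sqrt(2)*3^(7/8)*z/6) + C4*cos(sqrt(2)*3^(7/8)*z/6))*exp(sqrt(2)*3^(7/8)*z/6)


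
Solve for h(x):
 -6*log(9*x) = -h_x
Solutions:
 h(x) = C1 + 6*x*log(x) - 6*x + x*log(531441)


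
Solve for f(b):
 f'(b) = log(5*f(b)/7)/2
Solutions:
 -2*Integral(1/(log(_y) - log(7) + log(5)), (_y, f(b))) = C1 - b


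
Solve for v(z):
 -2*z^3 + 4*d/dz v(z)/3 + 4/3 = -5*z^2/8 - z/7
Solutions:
 v(z) = C1 + 3*z^4/8 - 5*z^3/32 - 3*z^2/56 - z


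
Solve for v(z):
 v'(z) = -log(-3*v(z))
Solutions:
 Integral(1/(log(-_y) + log(3)), (_y, v(z))) = C1 - z


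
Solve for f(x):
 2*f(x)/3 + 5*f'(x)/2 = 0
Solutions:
 f(x) = C1*exp(-4*x/15)


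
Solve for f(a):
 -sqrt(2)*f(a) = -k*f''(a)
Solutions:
 f(a) = C1*exp(-2^(1/4)*a*sqrt(1/k)) + C2*exp(2^(1/4)*a*sqrt(1/k))


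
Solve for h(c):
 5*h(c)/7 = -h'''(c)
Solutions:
 h(c) = C3*exp(-5^(1/3)*7^(2/3)*c/7) + (C1*sin(sqrt(3)*5^(1/3)*7^(2/3)*c/14) + C2*cos(sqrt(3)*5^(1/3)*7^(2/3)*c/14))*exp(5^(1/3)*7^(2/3)*c/14)


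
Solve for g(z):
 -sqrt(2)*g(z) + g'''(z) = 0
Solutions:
 g(z) = C3*exp(2^(1/6)*z) + (C1*sin(2^(1/6)*sqrt(3)*z/2) + C2*cos(2^(1/6)*sqrt(3)*z/2))*exp(-2^(1/6)*z/2)


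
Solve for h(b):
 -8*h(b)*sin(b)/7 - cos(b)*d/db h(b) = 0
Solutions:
 h(b) = C1*cos(b)^(8/7)


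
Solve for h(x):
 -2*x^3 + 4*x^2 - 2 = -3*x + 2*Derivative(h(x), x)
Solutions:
 h(x) = C1 - x^4/4 + 2*x^3/3 + 3*x^2/4 - x


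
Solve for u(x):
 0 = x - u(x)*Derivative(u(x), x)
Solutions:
 u(x) = -sqrt(C1 + x^2)
 u(x) = sqrt(C1 + x^2)


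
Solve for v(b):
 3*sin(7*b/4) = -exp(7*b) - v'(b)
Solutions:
 v(b) = C1 - exp(7*b)/7 + 12*cos(7*b/4)/7


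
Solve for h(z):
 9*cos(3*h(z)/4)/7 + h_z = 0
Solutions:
 9*z/7 - 2*log(sin(3*h(z)/4) - 1)/3 + 2*log(sin(3*h(z)/4) + 1)/3 = C1


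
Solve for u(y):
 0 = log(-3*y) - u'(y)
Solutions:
 u(y) = C1 + y*log(-y) + y*(-1 + log(3))


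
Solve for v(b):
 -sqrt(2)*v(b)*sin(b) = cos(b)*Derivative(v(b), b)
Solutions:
 v(b) = C1*cos(b)^(sqrt(2))


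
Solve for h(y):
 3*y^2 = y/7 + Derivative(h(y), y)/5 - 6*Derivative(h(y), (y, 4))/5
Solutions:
 h(y) = C1 + C4*exp(6^(2/3)*y/6) + 5*y^3 - 5*y^2/14 + (C2*sin(2^(2/3)*3^(1/6)*y/4) + C3*cos(2^(2/3)*3^(1/6)*y/4))*exp(-6^(2/3)*y/12)


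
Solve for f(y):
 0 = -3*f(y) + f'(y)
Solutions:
 f(y) = C1*exp(3*y)


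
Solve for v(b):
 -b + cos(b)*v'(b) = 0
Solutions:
 v(b) = C1 + Integral(b/cos(b), b)


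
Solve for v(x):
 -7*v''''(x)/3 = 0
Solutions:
 v(x) = C1 + C2*x + C3*x^2 + C4*x^3


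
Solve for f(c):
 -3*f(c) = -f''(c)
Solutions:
 f(c) = C1*exp(-sqrt(3)*c) + C2*exp(sqrt(3)*c)


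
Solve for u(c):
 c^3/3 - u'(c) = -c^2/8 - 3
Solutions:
 u(c) = C1 + c^4/12 + c^3/24 + 3*c


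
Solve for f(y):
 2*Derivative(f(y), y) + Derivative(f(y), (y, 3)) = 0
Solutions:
 f(y) = C1 + C2*sin(sqrt(2)*y) + C3*cos(sqrt(2)*y)


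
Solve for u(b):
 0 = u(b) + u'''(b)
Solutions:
 u(b) = C3*exp(-b) + (C1*sin(sqrt(3)*b/2) + C2*cos(sqrt(3)*b/2))*exp(b/2)


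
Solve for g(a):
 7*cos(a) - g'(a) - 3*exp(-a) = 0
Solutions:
 g(a) = C1 + 7*sin(a) + 3*exp(-a)


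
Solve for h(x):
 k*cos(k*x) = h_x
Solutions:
 h(x) = C1 + sin(k*x)


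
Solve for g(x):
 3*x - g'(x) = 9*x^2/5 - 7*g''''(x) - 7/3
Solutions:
 g(x) = C1 + C4*exp(7^(2/3)*x/7) - 3*x^3/5 + 3*x^2/2 + 7*x/3 + (C2*sin(sqrt(3)*7^(2/3)*x/14) + C3*cos(sqrt(3)*7^(2/3)*x/14))*exp(-7^(2/3)*x/14)


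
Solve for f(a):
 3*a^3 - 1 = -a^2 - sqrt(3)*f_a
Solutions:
 f(a) = C1 - sqrt(3)*a^4/4 - sqrt(3)*a^3/9 + sqrt(3)*a/3


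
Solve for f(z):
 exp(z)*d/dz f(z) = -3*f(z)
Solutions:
 f(z) = C1*exp(3*exp(-z))


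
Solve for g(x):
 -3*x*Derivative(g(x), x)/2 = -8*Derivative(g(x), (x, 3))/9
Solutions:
 g(x) = C1 + Integral(C2*airyai(3*2^(2/3)*x/4) + C3*airybi(3*2^(2/3)*x/4), x)


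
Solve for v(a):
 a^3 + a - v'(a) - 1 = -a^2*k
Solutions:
 v(a) = C1 + a^4/4 + a^3*k/3 + a^2/2 - a


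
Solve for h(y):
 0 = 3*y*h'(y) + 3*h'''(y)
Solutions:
 h(y) = C1 + Integral(C2*airyai(-y) + C3*airybi(-y), y)


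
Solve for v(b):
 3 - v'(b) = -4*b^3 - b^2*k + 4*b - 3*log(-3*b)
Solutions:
 v(b) = C1 + b^4 + b^3*k/3 - 2*b^2 + 3*b*log(-b) + 3*b*log(3)


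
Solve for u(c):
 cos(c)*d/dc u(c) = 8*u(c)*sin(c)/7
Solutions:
 u(c) = C1/cos(c)^(8/7)


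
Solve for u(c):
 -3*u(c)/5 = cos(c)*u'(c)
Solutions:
 u(c) = C1*(sin(c) - 1)^(3/10)/(sin(c) + 1)^(3/10)


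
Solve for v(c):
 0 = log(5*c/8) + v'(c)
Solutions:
 v(c) = C1 - c*log(c) + c*log(8/5) + c


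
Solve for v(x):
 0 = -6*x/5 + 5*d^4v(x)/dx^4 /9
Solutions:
 v(x) = C1 + C2*x + C3*x^2 + C4*x^3 + 9*x^5/500


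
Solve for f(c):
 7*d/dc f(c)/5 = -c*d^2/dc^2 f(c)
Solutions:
 f(c) = C1 + C2/c^(2/5)


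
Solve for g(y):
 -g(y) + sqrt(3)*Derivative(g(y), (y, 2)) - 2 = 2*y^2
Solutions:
 g(y) = C1*exp(-3^(3/4)*y/3) + C2*exp(3^(3/4)*y/3) - 2*y^2 - 4*sqrt(3) - 2


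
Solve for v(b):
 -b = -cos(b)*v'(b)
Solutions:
 v(b) = C1 + Integral(b/cos(b), b)


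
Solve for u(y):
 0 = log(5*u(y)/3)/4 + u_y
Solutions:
 -4*Integral(1/(-log(_y) - log(5) + log(3)), (_y, u(y))) = C1 - y


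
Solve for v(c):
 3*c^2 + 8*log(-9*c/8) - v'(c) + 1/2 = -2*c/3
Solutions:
 v(c) = C1 + c^3 + c^2/3 + 8*c*log(-c) + c*(-24*log(2) - 15/2 + 16*log(3))


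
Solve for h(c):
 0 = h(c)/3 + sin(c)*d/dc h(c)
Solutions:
 h(c) = C1*(cos(c) + 1)^(1/6)/(cos(c) - 1)^(1/6)


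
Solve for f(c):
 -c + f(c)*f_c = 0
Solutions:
 f(c) = -sqrt(C1 + c^2)
 f(c) = sqrt(C1 + c^2)


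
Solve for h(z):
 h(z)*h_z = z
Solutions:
 h(z) = -sqrt(C1 + z^2)
 h(z) = sqrt(C1 + z^2)


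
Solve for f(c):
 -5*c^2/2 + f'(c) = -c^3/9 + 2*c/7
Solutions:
 f(c) = C1 - c^4/36 + 5*c^3/6 + c^2/7


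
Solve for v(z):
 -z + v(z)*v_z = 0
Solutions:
 v(z) = -sqrt(C1 + z^2)
 v(z) = sqrt(C1 + z^2)


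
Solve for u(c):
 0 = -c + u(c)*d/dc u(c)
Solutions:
 u(c) = -sqrt(C1 + c^2)
 u(c) = sqrt(C1 + c^2)


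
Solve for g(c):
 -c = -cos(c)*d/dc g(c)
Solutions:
 g(c) = C1 + Integral(c/cos(c), c)


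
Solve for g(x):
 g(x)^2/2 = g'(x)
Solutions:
 g(x) = -2/(C1 + x)


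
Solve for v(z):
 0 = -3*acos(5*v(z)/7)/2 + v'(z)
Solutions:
 Integral(1/acos(5*_y/7), (_y, v(z))) = C1 + 3*z/2


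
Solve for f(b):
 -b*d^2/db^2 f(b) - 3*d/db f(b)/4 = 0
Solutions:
 f(b) = C1 + C2*b^(1/4)


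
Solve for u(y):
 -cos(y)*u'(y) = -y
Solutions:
 u(y) = C1 + Integral(y/cos(y), y)


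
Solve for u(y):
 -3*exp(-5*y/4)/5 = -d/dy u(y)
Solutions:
 u(y) = C1 - 12*exp(-5*y/4)/25


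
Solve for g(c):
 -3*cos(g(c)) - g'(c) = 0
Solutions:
 g(c) = pi - asin((C1 + exp(6*c))/(C1 - exp(6*c)))
 g(c) = asin((C1 + exp(6*c))/(C1 - exp(6*c)))


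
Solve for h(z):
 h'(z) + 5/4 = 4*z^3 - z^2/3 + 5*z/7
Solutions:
 h(z) = C1 + z^4 - z^3/9 + 5*z^2/14 - 5*z/4


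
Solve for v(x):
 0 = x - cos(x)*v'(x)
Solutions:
 v(x) = C1 + Integral(x/cos(x), x)


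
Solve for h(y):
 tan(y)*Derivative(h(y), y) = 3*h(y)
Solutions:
 h(y) = C1*sin(y)^3


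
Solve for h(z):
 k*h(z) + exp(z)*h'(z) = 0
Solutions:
 h(z) = C1*exp(k*exp(-z))


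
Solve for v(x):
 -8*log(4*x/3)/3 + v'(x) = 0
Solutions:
 v(x) = C1 + 8*x*log(x)/3 - 8*x*log(3)/3 - 8*x/3 + 16*x*log(2)/3


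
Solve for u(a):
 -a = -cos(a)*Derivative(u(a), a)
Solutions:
 u(a) = C1 + Integral(a/cos(a), a)


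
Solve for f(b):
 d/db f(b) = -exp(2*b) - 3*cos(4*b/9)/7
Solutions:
 f(b) = C1 - exp(2*b)/2 - 27*sin(4*b/9)/28


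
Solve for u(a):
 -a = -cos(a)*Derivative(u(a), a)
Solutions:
 u(a) = C1 + Integral(a/cos(a), a)


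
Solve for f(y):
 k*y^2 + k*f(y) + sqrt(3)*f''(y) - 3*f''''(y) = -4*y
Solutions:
 f(y) = C1*exp(-sqrt(2)*3^(3/4)*y*sqrt(1 - sqrt(4*k + 1))/6) + C2*exp(sqrt(2)*3^(3/4)*y*sqrt(1 - sqrt(4*k + 1))/6) + C3*exp(-sqrt(2)*3^(3/4)*y*sqrt(sqrt(4*k + 1) + 1)/6) + C4*exp(sqrt(2)*3^(3/4)*y*sqrt(sqrt(4*k + 1) + 1)/6) - y^2 - 4*y/k + 2*sqrt(3)/k


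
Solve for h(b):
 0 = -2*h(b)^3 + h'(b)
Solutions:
 h(b) = -sqrt(2)*sqrt(-1/(C1 + 2*b))/2
 h(b) = sqrt(2)*sqrt(-1/(C1 + 2*b))/2


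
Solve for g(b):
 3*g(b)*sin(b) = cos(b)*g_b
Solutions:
 g(b) = C1/cos(b)^3


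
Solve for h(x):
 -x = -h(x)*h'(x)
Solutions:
 h(x) = -sqrt(C1 + x^2)
 h(x) = sqrt(C1 + x^2)


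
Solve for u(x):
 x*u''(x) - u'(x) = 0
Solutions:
 u(x) = C1 + C2*x^2


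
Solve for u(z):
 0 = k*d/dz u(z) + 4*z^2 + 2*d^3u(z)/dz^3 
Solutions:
 u(z) = C1 + C2*exp(-sqrt(2)*z*sqrt(-k)/2) + C3*exp(sqrt(2)*z*sqrt(-k)/2) - 4*z^3/(3*k) + 16*z/k^2


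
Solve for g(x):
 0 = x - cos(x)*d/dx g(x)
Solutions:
 g(x) = C1 + Integral(x/cos(x), x)


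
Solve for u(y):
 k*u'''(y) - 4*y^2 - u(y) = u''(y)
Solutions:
 u(y) = C1*exp(y*(-(sqrt(((27 + 2/k^2)^2 - 4/k^4)/k^2)/2 - 27/(2*k) - 1/k^3)^(1/3) + 1/k - 1/(k^2*(sqrt(((27 + 2/k^2)^2 - 4/k^4)/k^2)/2 - 27/(2*k) - 1/k^3)^(1/3)))/3) + C2*exp(y*((sqrt(((27 + 2/k^2)^2 - 4/k^4)/k^2)/2 - 27/(2*k) - 1/k^3)^(1/3) - sqrt(3)*I*(sqrt(((27 + 2/k^2)^2 - 4/k^4)/k^2)/2 - 27/(2*k) - 1/k^3)^(1/3) + 2/k - 4/(k^2*(-1 + sqrt(3)*I)*(sqrt(((27 + 2/k^2)^2 - 4/k^4)/k^2)/2 - 27/(2*k) - 1/k^3)^(1/3)))/6) + C3*exp(y*((sqrt(((27 + 2/k^2)^2 - 4/k^4)/k^2)/2 - 27/(2*k) - 1/k^3)^(1/3) + sqrt(3)*I*(sqrt(((27 + 2/k^2)^2 - 4/k^4)/k^2)/2 - 27/(2*k) - 1/k^3)^(1/3) + 2/k + 4/(k^2*(1 + sqrt(3)*I)*(sqrt(((27 + 2/k^2)^2 - 4/k^4)/k^2)/2 - 27/(2*k) - 1/k^3)^(1/3)))/6) - 4*y^2 + 8


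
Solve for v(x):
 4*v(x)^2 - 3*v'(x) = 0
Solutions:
 v(x) = -3/(C1 + 4*x)


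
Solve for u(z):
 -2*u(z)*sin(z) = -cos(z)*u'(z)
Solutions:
 u(z) = C1/cos(z)^2


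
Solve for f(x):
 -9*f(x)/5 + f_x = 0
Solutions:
 f(x) = C1*exp(9*x/5)


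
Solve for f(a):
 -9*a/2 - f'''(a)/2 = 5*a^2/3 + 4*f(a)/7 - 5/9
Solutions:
 f(a) = C3*exp(-2*7^(2/3)*a/7) - 35*a^2/12 - 63*a/8 + (C1*sin(sqrt(3)*7^(2/3)*a/7) + C2*cos(sqrt(3)*7^(2/3)*a/7))*exp(7^(2/3)*a/7) + 35/36


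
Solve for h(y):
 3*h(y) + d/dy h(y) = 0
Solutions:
 h(y) = C1*exp(-3*y)


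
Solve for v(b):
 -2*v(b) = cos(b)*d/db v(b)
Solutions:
 v(b) = C1*(sin(b) - 1)/(sin(b) + 1)


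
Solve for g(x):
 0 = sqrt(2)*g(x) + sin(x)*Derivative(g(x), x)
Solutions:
 g(x) = C1*(cos(x) + 1)^(sqrt(2)/2)/(cos(x) - 1)^(sqrt(2)/2)


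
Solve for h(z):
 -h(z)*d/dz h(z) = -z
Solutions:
 h(z) = -sqrt(C1 + z^2)
 h(z) = sqrt(C1 + z^2)


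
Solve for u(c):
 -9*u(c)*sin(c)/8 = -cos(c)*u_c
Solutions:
 u(c) = C1/cos(c)^(9/8)


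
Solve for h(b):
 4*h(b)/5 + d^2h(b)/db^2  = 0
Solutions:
 h(b) = C1*sin(2*sqrt(5)*b/5) + C2*cos(2*sqrt(5)*b/5)


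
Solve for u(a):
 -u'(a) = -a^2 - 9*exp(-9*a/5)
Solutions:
 u(a) = C1 + a^3/3 - 5*exp(-9*a/5)


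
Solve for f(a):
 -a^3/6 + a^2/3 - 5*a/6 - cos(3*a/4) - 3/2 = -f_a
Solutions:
 f(a) = C1 + a^4/24 - a^3/9 + 5*a^2/12 + 3*a/2 + 4*sin(3*a/4)/3


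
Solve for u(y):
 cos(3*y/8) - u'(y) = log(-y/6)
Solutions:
 u(y) = C1 - y*log(-y) + y + y*log(6) + 8*sin(3*y/8)/3


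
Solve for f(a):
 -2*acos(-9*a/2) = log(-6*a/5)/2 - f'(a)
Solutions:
 f(a) = C1 + a*log(-a)/2 + 2*a*acos(-9*a/2) - a*log(5) - a/2 + a*log(30)/2 + 2*sqrt(4 - 81*a^2)/9


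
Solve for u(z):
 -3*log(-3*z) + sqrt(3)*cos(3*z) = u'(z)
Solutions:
 u(z) = C1 - 3*z*log(-z) - 3*z*log(3) + 3*z + sqrt(3)*sin(3*z)/3


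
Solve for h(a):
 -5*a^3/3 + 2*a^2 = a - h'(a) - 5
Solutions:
 h(a) = C1 + 5*a^4/12 - 2*a^3/3 + a^2/2 - 5*a


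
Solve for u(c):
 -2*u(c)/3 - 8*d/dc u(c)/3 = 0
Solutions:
 u(c) = C1*exp(-c/4)


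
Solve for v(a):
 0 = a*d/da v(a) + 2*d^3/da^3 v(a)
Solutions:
 v(a) = C1 + Integral(C2*airyai(-2^(2/3)*a/2) + C3*airybi(-2^(2/3)*a/2), a)


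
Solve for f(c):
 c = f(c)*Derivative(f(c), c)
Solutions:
 f(c) = -sqrt(C1 + c^2)
 f(c) = sqrt(C1 + c^2)


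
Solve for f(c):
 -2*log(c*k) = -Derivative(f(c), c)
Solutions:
 f(c) = C1 + 2*c*log(c*k) - 2*c


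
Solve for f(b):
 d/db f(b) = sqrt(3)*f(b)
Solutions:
 f(b) = C1*exp(sqrt(3)*b)


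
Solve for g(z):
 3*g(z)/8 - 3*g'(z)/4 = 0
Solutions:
 g(z) = C1*exp(z/2)


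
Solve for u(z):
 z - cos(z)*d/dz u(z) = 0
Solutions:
 u(z) = C1 + Integral(z/cos(z), z)


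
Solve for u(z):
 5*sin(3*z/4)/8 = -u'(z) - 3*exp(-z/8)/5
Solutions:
 u(z) = C1 + 5*cos(3*z/4)/6 + 24*exp(-z/8)/5


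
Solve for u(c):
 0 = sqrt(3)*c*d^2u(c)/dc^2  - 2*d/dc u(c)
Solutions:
 u(c) = C1 + C2*c^(1 + 2*sqrt(3)/3)


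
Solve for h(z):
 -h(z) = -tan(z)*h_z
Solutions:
 h(z) = C1*sin(z)


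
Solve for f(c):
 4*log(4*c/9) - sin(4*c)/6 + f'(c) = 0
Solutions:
 f(c) = C1 - 4*c*log(c) - 8*c*log(2) + 4*c + 8*c*log(3) - cos(4*c)/24


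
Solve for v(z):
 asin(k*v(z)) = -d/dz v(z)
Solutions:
 Integral(1/asin(_y*k), (_y, v(z))) = C1 - z


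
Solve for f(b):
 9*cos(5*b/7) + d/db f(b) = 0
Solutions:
 f(b) = C1 - 63*sin(5*b/7)/5


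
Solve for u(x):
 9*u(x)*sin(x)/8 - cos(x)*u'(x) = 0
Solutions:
 u(x) = C1/cos(x)^(9/8)


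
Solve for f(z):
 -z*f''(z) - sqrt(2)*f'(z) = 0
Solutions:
 f(z) = C1 + C2*z^(1 - sqrt(2))


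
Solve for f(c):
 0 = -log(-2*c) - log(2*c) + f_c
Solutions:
 f(c) = C1 + 2*c*log(c) + c*(-2 + 2*log(2) + I*pi)


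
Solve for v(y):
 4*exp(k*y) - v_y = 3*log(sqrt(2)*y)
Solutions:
 v(y) = C1 - 3*y*log(y) + y*(3 - 3*log(2)/2) + Piecewise((4*exp(k*y)/k, Ne(k, 0)), (4*y, True))


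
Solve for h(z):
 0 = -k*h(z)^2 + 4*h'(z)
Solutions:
 h(z) = -4/(C1 + k*z)


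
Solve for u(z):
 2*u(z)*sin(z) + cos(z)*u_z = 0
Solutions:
 u(z) = C1*cos(z)^2


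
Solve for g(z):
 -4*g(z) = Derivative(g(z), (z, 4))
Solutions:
 g(z) = (C1*sin(z) + C2*cos(z))*exp(-z) + (C3*sin(z) + C4*cos(z))*exp(z)


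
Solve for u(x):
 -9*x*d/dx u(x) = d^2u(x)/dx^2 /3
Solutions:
 u(x) = C1 + C2*erf(3*sqrt(6)*x/2)


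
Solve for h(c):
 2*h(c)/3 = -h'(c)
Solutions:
 h(c) = C1*exp(-2*c/3)


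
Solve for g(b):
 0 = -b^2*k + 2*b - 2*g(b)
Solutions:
 g(b) = b*(-b*k + 2)/2


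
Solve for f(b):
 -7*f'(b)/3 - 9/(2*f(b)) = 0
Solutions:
 f(b) = -sqrt(C1 - 189*b)/7
 f(b) = sqrt(C1 - 189*b)/7


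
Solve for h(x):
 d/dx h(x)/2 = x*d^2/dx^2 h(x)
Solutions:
 h(x) = C1 + C2*x^(3/2)


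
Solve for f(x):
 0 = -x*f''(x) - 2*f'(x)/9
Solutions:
 f(x) = C1 + C2*x^(7/9)


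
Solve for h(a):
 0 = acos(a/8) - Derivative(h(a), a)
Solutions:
 h(a) = C1 + a*acos(a/8) - sqrt(64 - a^2)


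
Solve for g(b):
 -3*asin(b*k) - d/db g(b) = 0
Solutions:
 g(b) = C1 - 3*Piecewise((b*asin(b*k) + sqrt(-b^2*k^2 + 1)/k, Ne(k, 0)), (0, True))


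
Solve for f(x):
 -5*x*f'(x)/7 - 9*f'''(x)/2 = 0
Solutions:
 f(x) = C1 + Integral(C2*airyai(-1470^(1/3)*x/21) + C3*airybi(-1470^(1/3)*x/21), x)


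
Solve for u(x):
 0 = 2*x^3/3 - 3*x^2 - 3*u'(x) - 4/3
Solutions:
 u(x) = C1 + x^4/18 - x^3/3 - 4*x/9


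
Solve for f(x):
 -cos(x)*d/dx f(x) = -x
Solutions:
 f(x) = C1 + Integral(x/cos(x), x)


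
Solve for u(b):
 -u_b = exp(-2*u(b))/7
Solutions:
 u(b) = log(-sqrt(C1 - 14*b)) - log(7)
 u(b) = log(C1 - 14*b)/2 - log(7)


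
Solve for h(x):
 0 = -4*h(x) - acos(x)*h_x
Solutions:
 h(x) = C1*exp(-4*Integral(1/acos(x), x))


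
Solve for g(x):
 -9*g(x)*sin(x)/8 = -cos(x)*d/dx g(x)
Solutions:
 g(x) = C1/cos(x)^(9/8)


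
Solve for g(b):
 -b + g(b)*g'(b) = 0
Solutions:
 g(b) = -sqrt(C1 + b^2)
 g(b) = sqrt(C1 + b^2)


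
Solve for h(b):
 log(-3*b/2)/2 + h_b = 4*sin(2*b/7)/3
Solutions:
 h(b) = C1 - b*log(-b)/2 - b*log(3) + b/2 + b*log(6)/2 - 14*cos(2*b/7)/3


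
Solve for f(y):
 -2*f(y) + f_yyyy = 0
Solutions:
 f(y) = C1*exp(-2^(1/4)*y) + C2*exp(2^(1/4)*y) + C3*sin(2^(1/4)*y) + C4*cos(2^(1/4)*y)


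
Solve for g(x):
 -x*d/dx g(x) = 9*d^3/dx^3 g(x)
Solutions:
 g(x) = C1 + Integral(C2*airyai(-3^(1/3)*x/3) + C3*airybi(-3^(1/3)*x/3), x)


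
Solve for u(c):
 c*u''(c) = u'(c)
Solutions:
 u(c) = C1 + C2*c^2


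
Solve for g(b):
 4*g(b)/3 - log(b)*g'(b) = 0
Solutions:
 g(b) = C1*exp(4*li(b)/3)


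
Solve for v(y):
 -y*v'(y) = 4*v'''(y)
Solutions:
 v(y) = C1 + Integral(C2*airyai(-2^(1/3)*y/2) + C3*airybi(-2^(1/3)*y/2), y)


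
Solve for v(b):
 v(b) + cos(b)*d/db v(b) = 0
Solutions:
 v(b) = C1*sqrt(sin(b) - 1)/sqrt(sin(b) + 1)


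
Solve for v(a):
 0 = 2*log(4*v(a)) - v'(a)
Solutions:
 -Integral(1/(log(_y) + 2*log(2)), (_y, v(a)))/2 = C1 - a


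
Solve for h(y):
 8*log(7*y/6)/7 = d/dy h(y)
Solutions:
 h(y) = C1 + 8*y*log(y)/7 - 8*y*log(6)/7 - 8*y/7 + 8*y*log(7)/7


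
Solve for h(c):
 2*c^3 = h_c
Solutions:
 h(c) = C1 + c^4/2


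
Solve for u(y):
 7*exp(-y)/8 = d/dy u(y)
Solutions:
 u(y) = C1 - 7*exp(-y)/8


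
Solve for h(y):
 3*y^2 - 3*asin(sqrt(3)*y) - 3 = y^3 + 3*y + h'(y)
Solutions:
 h(y) = C1 - y^4/4 + y^3 - 3*y^2/2 - 3*y*asin(sqrt(3)*y) - 3*y - sqrt(3)*sqrt(1 - 3*y^2)


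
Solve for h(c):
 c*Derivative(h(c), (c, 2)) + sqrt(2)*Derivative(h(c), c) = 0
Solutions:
 h(c) = C1 + C2*c^(1 - sqrt(2))


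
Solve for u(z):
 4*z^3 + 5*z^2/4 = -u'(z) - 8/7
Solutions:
 u(z) = C1 - z^4 - 5*z^3/12 - 8*z/7


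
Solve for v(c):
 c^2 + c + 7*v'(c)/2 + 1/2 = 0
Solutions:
 v(c) = C1 - 2*c^3/21 - c^2/7 - c/7


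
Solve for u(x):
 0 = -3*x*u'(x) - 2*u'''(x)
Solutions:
 u(x) = C1 + Integral(C2*airyai(-2^(2/3)*3^(1/3)*x/2) + C3*airybi(-2^(2/3)*3^(1/3)*x/2), x)


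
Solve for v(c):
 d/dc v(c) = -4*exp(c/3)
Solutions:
 v(c) = C1 - 12*exp(c/3)


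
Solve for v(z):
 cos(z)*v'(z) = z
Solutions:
 v(z) = C1 + Integral(z/cos(z), z)


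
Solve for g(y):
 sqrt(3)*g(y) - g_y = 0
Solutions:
 g(y) = C1*exp(sqrt(3)*y)


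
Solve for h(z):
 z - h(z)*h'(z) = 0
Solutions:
 h(z) = -sqrt(C1 + z^2)
 h(z) = sqrt(C1 + z^2)


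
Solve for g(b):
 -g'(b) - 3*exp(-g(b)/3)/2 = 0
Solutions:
 g(b) = 3*log(C1 - b/2)


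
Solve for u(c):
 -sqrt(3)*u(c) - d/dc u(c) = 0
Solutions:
 u(c) = C1*exp(-sqrt(3)*c)


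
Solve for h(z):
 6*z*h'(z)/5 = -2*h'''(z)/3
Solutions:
 h(z) = C1 + Integral(C2*airyai(-15^(2/3)*z/5) + C3*airybi(-15^(2/3)*z/5), z)


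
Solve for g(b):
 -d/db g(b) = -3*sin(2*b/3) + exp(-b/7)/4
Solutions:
 g(b) = C1 - 9*cos(2*b/3)/2 + 7*exp(-b/7)/4


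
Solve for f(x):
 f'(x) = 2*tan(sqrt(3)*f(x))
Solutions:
 f(x) = sqrt(3)*(pi - asin(C1*exp(2*sqrt(3)*x)))/3
 f(x) = sqrt(3)*asin(C1*exp(2*sqrt(3)*x))/3


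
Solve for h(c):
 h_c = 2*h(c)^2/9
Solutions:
 h(c) = -9/(C1 + 2*c)


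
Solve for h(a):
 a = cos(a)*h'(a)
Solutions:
 h(a) = C1 + Integral(a/cos(a), a)


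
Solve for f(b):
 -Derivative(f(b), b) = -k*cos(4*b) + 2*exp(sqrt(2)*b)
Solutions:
 f(b) = C1 + k*sin(4*b)/4 - sqrt(2)*exp(sqrt(2)*b)


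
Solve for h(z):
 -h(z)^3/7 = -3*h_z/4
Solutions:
 h(z) = -sqrt(42)*sqrt(-1/(C1 + 4*z))/2
 h(z) = sqrt(42)*sqrt(-1/(C1 + 4*z))/2


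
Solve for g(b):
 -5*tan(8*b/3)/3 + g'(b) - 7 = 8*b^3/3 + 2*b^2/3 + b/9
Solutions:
 g(b) = C1 + 2*b^4/3 + 2*b^3/9 + b^2/18 + 7*b - 5*log(cos(8*b/3))/8


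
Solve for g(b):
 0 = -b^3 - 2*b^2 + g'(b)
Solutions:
 g(b) = C1 + b^4/4 + 2*b^3/3


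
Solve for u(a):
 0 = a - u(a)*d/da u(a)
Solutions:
 u(a) = -sqrt(C1 + a^2)
 u(a) = sqrt(C1 + a^2)


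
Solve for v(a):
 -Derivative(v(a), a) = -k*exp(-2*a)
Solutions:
 v(a) = C1 - k*exp(-2*a)/2


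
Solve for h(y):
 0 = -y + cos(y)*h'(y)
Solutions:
 h(y) = C1 + Integral(y/cos(y), y)


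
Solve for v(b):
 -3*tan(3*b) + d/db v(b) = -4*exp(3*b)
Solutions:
 v(b) = C1 - 4*exp(3*b)/3 - log(cos(3*b))


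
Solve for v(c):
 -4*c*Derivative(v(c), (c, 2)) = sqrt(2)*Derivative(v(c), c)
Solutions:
 v(c) = C1 + C2*c^(1 - sqrt(2)/4)


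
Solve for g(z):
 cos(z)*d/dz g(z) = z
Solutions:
 g(z) = C1 + Integral(z/cos(z), z)


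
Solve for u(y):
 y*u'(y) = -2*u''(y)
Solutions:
 u(y) = C1 + C2*erf(y/2)


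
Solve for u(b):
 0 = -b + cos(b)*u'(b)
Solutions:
 u(b) = C1 + Integral(b/cos(b), b)


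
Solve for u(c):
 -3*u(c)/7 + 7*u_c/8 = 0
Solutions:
 u(c) = C1*exp(24*c/49)


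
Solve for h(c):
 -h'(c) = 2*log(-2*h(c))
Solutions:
 Integral(1/(log(-_y) + log(2)), (_y, h(c)))/2 = C1 - c


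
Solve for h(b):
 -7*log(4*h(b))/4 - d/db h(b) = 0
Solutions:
 4*Integral(1/(log(_y) + 2*log(2)), (_y, h(b)))/7 = C1 - b


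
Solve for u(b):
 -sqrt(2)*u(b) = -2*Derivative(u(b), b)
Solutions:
 u(b) = C1*exp(sqrt(2)*b/2)


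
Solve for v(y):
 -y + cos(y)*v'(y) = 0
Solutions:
 v(y) = C1 + Integral(y/cos(y), y)


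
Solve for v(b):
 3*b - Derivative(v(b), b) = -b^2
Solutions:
 v(b) = C1 + b^3/3 + 3*b^2/2


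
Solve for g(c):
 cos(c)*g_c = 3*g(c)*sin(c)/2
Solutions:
 g(c) = C1/cos(c)^(3/2)


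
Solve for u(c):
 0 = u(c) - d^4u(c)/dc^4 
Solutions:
 u(c) = C1*exp(-c) + C2*exp(c) + C3*sin(c) + C4*cos(c)


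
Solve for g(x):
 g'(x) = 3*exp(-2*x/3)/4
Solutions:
 g(x) = C1 - 9*exp(-2*x/3)/8


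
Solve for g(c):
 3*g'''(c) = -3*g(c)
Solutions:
 g(c) = C3*exp(-c) + (C1*sin(sqrt(3)*c/2) + C2*cos(sqrt(3)*c/2))*exp(c/2)


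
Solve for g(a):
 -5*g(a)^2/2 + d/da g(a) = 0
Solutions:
 g(a) = -2/(C1 + 5*a)


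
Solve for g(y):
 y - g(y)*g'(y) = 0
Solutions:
 g(y) = -sqrt(C1 + y^2)
 g(y) = sqrt(C1 + y^2)


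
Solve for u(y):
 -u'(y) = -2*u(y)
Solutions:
 u(y) = C1*exp(2*y)


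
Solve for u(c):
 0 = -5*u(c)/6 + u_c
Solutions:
 u(c) = C1*exp(5*c/6)


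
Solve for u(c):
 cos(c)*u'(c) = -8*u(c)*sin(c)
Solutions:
 u(c) = C1*cos(c)^8


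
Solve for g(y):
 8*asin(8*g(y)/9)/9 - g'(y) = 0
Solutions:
 Integral(1/asin(8*_y/9), (_y, g(y))) = C1 + 8*y/9


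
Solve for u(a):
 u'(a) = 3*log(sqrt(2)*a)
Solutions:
 u(a) = C1 + 3*a*log(a) - 3*a + 3*a*log(2)/2


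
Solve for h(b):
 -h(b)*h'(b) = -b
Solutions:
 h(b) = -sqrt(C1 + b^2)
 h(b) = sqrt(C1 + b^2)


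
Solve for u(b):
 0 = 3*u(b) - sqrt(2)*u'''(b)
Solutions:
 u(b) = C3*exp(2^(5/6)*3^(1/3)*b/2) + (C1*sin(6^(5/6)*b/4) + C2*cos(6^(5/6)*b/4))*exp(-2^(5/6)*3^(1/3)*b/4)


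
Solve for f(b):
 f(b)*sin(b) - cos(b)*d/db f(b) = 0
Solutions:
 f(b) = C1/cos(b)


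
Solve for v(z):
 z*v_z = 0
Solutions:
 v(z) = C1


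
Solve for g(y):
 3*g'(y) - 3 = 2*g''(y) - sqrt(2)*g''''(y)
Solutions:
 g(y) = C1 + C2*exp(y*(4*2^(1/6)*3^(2/3)/(2*sqrt(3)*sqrt(243/2 - 8*sqrt(2)) + 27*sqrt(2))^(1/3) + 6^(1/3)*(2*sqrt(3)*sqrt(243/2 - 8*sqrt(2)) + 27*sqrt(2))^(1/3))/12)*sin(sqrt(3)*y*(-2^(1/6)/(2*sqrt(6561/2 - 216*sqrt(2)) + 81*sqrt(2))^(1/3) + 2^(1/3)*(2*sqrt(6561/2 - 216*sqrt(2)) + 81*sqrt(2))^(1/3)/12)) + C3*exp(y*(4*2^(1/6)*3^(2/3)/(2*sqrt(3)*sqrt(243/2 - 8*sqrt(2)) + 27*sqrt(2))^(1/3) + 6^(1/3)*(2*sqrt(3)*sqrt(243/2 - 8*sqrt(2)) + 27*sqrt(2))^(1/3))/12)*cos(sqrt(3)*y*(-2^(1/6)/(2*sqrt(6561/2 - 216*sqrt(2)) + 81*sqrt(2))^(1/3) + 2^(1/3)*(2*sqrt(6561/2 - 216*sqrt(2)) + 81*sqrt(2))^(1/3)/12)) + C4*exp(-y*(4*2^(1/6)*3^(2/3)/(2*sqrt(3)*sqrt(243/2 - 8*sqrt(2)) + 27*sqrt(2))^(1/3) + 6^(1/3)*(2*sqrt(3)*sqrt(243/2 - 8*sqrt(2)) + 27*sqrt(2))^(1/3))/6) + y


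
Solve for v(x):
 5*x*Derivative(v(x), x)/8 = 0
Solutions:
 v(x) = C1


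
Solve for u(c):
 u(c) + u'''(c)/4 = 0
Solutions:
 u(c) = C3*exp(-2^(2/3)*c) + (C1*sin(2^(2/3)*sqrt(3)*c/2) + C2*cos(2^(2/3)*sqrt(3)*c/2))*exp(2^(2/3)*c/2)


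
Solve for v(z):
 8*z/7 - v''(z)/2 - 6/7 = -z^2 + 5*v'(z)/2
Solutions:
 v(z) = C1 + C2*exp(-5*z) + 2*z^3/15 + 26*z^2/175 - 352*z/875


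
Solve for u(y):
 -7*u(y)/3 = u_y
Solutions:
 u(y) = C1*exp(-7*y/3)


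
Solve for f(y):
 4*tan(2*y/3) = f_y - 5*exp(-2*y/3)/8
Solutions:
 f(y) = C1 + 3*log(tan(2*y/3)^2 + 1) - 15*exp(-2*y/3)/16


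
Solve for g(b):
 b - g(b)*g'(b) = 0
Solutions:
 g(b) = -sqrt(C1 + b^2)
 g(b) = sqrt(C1 + b^2)


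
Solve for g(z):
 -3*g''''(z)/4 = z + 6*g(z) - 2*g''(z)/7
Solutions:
 g(z) = -z/6 + (C1*sin(2^(3/4)*z*sin(atan(sqrt(878)/2)/2)) + C2*cos(2^(3/4)*z*sin(atan(sqrt(878)/2)/2)))*exp(-2^(3/4)*z*cos(atan(sqrt(878)/2)/2)) + (C3*sin(2^(3/4)*z*sin(atan(sqrt(878)/2)/2)) + C4*cos(2^(3/4)*z*sin(atan(sqrt(878)/2)/2)))*exp(2^(3/4)*z*cos(atan(sqrt(878)/2)/2))


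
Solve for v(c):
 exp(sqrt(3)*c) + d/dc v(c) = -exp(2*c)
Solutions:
 v(c) = C1 - exp(2*c)/2 - sqrt(3)*exp(sqrt(3)*c)/3


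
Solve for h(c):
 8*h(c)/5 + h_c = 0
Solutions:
 h(c) = C1*exp(-8*c/5)


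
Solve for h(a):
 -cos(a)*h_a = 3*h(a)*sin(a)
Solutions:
 h(a) = C1*cos(a)^3


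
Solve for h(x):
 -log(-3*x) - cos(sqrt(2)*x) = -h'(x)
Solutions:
 h(x) = C1 + x*log(-x) - x + x*log(3) + sqrt(2)*sin(sqrt(2)*x)/2


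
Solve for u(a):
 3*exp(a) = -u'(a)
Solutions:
 u(a) = C1 - 3*exp(a)


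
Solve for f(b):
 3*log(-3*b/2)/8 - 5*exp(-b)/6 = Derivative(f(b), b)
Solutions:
 f(b) = C1 + 3*b*log(-b)/8 + 3*b*(-1 - log(2) + log(3))/8 + 5*exp(-b)/6


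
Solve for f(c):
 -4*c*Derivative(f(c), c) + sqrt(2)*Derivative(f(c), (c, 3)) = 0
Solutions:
 f(c) = C1 + Integral(C2*airyai(sqrt(2)*c) + C3*airybi(sqrt(2)*c), c)


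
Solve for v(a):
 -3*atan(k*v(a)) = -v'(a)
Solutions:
 Integral(1/atan(_y*k), (_y, v(a))) = C1 + 3*a


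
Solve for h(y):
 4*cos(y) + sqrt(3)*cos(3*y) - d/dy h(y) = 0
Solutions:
 h(y) = C1 + 4*sin(y) + sqrt(3)*sin(3*y)/3


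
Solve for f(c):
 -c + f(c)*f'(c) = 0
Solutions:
 f(c) = -sqrt(C1 + c^2)
 f(c) = sqrt(C1 + c^2)


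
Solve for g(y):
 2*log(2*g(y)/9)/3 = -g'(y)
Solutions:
 3*Integral(1/(log(_y) - 2*log(3) + log(2)), (_y, g(y)))/2 = C1 - y


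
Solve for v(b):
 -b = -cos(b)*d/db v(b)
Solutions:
 v(b) = C1 + Integral(b/cos(b), b)


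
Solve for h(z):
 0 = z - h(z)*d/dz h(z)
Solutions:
 h(z) = -sqrt(C1 + z^2)
 h(z) = sqrt(C1 + z^2)


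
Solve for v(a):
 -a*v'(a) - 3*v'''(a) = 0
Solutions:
 v(a) = C1 + Integral(C2*airyai(-3^(2/3)*a/3) + C3*airybi(-3^(2/3)*a/3), a)


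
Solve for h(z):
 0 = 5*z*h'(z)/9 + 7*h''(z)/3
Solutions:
 h(z) = C1 + C2*erf(sqrt(210)*z/42)


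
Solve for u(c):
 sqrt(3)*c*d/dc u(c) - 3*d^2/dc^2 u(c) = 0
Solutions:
 u(c) = C1 + C2*erfi(sqrt(2)*3^(3/4)*c/6)


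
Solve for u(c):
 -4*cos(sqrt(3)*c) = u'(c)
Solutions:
 u(c) = C1 - 4*sqrt(3)*sin(sqrt(3)*c)/3


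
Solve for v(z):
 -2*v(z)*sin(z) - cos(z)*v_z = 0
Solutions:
 v(z) = C1*cos(z)^2


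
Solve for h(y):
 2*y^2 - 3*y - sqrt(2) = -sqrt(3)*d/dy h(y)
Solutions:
 h(y) = C1 - 2*sqrt(3)*y^3/9 + sqrt(3)*y^2/2 + sqrt(6)*y/3


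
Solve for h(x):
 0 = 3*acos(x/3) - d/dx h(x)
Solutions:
 h(x) = C1 + 3*x*acos(x/3) - 3*sqrt(9 - x^2)


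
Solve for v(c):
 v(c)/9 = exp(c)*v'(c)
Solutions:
 v(c) = C1*exp(-exp(-c)/9)


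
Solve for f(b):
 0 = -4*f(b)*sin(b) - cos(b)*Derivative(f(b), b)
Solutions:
 f(b) = C1*cos(b)^4


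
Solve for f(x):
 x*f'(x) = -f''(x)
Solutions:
 f(x) = C1 + C2*erf(sqrt(2)*x/2)


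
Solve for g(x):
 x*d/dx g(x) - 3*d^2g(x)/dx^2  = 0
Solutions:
 g(x) = C1 + C2*erfi(sqrt(6)*x/6)


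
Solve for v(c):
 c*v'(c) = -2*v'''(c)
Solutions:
 v(c) = C1 + Integral(C2*airyai(-2^(2/3)*c/2) + C3*airybi(-2^(2/3)*c/2), c)


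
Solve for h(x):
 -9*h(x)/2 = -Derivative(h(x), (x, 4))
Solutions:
 h(x) = C1*exp(-2^(3/4)*sqrt(3)*x/2) + C2*exp(2^(3/4)*sqrt(3)*x/2) + C3*sin(2^(3/4)*sqrt(3)*x/2) + C4*cos(2^(3/4)*sqrt(3)*x/2)


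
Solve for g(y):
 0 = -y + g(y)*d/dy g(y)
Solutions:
 g(y) = -sqrt(C1 + y^2)
 g(y) = sqrt(C1 + y^2)


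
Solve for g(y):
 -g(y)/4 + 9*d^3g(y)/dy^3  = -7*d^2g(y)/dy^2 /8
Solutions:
 g(y) = C1*exp(-y*(49/(216*sqrt(417846) + 139625)^(1/3) + 14 + (216*sqrt(417846) + 139625)^(1/3))/432)*sin(sqrt(3)*y*(-(216*sqrt(417846) + 139625)^(1/3) + 49/(216*sqrt(417846) + 139625)^(1/3))/432) + C2*exp(-y*(49/(216*sqrt(417846) + 139625)^(1/3) + 14 + (216*sqrt(417846) + 139625)^(1/3))/432)*cos(sqrt(3)*y*(-(216*sqrt(417846) + 139625)^(1/3) + 49/(216*sqrt(417846) + 139625)^(1/3))/432) + C3*exp(y*(-7 + 49/(216*sqrt(417846) + 139625)^(1/3) + (216*sqrt(417846) + 139625)^(1/3))/216)


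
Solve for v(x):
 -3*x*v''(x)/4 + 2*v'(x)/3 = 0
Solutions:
 v(x) = C1 + C2*x^(17/9)


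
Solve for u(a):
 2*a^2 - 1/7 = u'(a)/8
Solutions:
 u(a) = C1 + 16*a^3/3 - 8*a/7


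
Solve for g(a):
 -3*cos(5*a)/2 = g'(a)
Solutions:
 g(a) = C1 - 3*sin(5*a)/10


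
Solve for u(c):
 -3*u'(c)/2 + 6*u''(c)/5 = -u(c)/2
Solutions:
 u(c) = (C1*sin(sqrt(15)*c/24) + C2*cos(sqrt(15)*c/24))*exp(5*c/8)


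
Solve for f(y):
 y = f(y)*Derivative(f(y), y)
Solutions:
 f(y) = -sqrt(C1 + y^2)
 f(y) = sqrt(C1 + y^2)


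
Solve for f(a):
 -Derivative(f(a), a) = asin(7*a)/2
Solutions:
 f(a) = C1 - a*asin(7*a)/2 - sqrt(1 - 49*a^2)/14


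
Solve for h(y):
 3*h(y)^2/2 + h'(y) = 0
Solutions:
 h(y) = 2/(C1 + 3*y)


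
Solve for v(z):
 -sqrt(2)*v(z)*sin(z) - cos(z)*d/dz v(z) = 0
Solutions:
 v(z) = C1*cos(z)^(sqrt(2))


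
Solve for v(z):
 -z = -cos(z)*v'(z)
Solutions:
 v(z) = C1 + Integral(z/cos(z), z)


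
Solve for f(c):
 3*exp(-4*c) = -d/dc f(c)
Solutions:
 f(c) = C1 + 3*exp(-4*c)/4


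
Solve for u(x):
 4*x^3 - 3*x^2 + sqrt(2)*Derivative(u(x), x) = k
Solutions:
 u(x) = C1 + sqrt(2)*k*x/2 - sqrt(2)*x^4/2 + sqrt(2)*x^3/2


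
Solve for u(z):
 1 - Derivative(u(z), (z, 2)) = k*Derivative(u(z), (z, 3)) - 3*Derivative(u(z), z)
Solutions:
 u(z) = C1 + C2*exp(z*(sqrt(12*k + 1) - 1)/(2*k)) + C3*exp(-z*(sqrt(12*k + 1) + 1)/(2*k)) - z/3


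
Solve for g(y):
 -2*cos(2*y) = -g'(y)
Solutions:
 g(y) = C1 + sin(2*y)


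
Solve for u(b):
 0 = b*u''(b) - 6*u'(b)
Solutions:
 u(b) = C1 + C2*b^7


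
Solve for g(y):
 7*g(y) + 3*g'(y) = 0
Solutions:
 g(y) = C1*exp(-7*y/3)


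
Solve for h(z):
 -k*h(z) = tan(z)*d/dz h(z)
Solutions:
 h(z) = C1*exp(-k*log(sin(z)))
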